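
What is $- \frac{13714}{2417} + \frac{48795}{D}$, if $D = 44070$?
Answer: $- \frac{32429231}{7101146} \approx -4.5668$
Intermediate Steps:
$- \frac{13714}{2417} + \frac{48795}{D} = - \frac{13714}{2417} + \frac{48795}{44070} = \left(-13714\right) \frac{1}{2417} + 48795 \cdot \frac{1}{44070} = - \frac{13714}{2417} + \frac{3253}{2938} = - \frac{32429231}{7101146}$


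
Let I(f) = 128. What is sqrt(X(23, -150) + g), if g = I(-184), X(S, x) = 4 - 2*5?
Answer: sqrt(122) ≈ 11.045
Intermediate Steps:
X(S, x) = -6 (X(S, x) = 4 - 10 = -6)
g = 128
sqrt(X(23, -150) + g) = sqrt(-6 + 128) = sqrt(122)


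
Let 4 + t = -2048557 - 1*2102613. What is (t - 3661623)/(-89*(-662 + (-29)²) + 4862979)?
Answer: -7812797/4847048 ≈ -1.6119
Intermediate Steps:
t = -4151174 (t = -4 + (-2048557 - 1*2102613) = -4 + (-2048557 - 2102613) = -4 - 4151170 = -4151174)
(t - 3661623)/(-89*(-662 + (-29)²) + 4862979) = (-4151174 - 3661623)/(-89*(-662 + (-29)²) + 4862979) = -7812797/(-89*(-662 + 841) + 4862979) = -7812797/(-89*179 + 4862979) = -7812797/(-15931 + 4862979) = -7812797/4847048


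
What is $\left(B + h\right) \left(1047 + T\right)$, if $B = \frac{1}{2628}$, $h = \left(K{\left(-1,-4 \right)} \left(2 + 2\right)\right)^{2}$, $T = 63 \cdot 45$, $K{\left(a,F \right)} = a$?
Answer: $\frac{27205703}{438} \approx 62114.0$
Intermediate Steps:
$T = 2835$
$h = 16$ ($h = \left(- (2 + 2)\right)^{2} = \left(\left(-1\right) 4\right)^{2} = \left(-4\right)^{2} = 16$)
$B = \frac{1}{2628} \approx 0.00038052$
$\left(B + h\right) \left(1047 + T\right) = \left(\frac{1}{2628} + 16\right) \left(1047 + 2835\right) = \frac{42049}{2628} \cdot 3882 = \frac{27205703}{438}$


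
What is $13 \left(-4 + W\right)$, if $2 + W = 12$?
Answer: $78$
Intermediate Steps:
$W = 10$ ($W = -2 + 12 = 10$)
$13 \left(-4 + W\right) = 13 \left(-4 + 10\right) = 13 \cdot 6 = 78$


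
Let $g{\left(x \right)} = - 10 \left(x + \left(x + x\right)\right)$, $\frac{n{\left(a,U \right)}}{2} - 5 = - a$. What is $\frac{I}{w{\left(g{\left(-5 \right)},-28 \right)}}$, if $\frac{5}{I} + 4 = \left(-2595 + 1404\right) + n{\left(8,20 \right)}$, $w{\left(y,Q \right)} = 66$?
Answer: $- \frac{5}{79266} \approx -6.3079 \cdot 10^{-5}$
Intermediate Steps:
$n{\left(a,U \right)} = 10 - 2 a$ ($n{\left(a,U \right)} = 10 + 2 \left(- a\right) = 10 - 2 a$)
$g{\left(x \right)} = - 30 x$ ($g{\left(x \right)} = - 10 \left(x + 2 x\right) = - 10 \cdot 3 x = - 30 x$)
$I = - \frac{5}{1201}$ ($I = \frac{5}{-4 + \left(\left(-2595 + 1404\right) + \left(10 - 16\right)\right)} = \frac{5}{-4 + \left(-1191 + \left(10 - 16\right)\right)} = \frac{5}{-4 - 1197} = \frac{5}{-1201} = 5 \left(- \frac{1}{1201}\right) = - \frac{5}{1201} \approx -0.0041632$)
$\frac{I}{w{\left(g{\left(-5 \right)},-28 \right)}} = - \frac{5}{1201 \cdot 66} = \left(- \frac{5}{1201}\right) \frac{1}{66} = - \frac{5}{79266}$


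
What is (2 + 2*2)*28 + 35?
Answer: 203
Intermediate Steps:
(2 + 2*2)*28 + 35 = (2 + 4)*28 + 35 = 6*28 + 35 = 168 + 35 = 203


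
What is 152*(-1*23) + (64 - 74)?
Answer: -3506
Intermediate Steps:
152*(-1*23) + (64 - 74) = 152*(-23) - 10 = -3496 - 10 = -3506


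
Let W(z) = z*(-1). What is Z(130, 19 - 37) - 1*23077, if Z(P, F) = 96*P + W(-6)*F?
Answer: -10705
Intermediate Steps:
W(z) = -z
Z(P, F) = 6*F + 96*P (Z(P, F) = 96*P + (-1*(-6))*F = 96*P + 6*F = 6*F + 96*P)
Z(130, 19 - 37) - 1*23077 = (6*(19 - 37) + 96*130) - 1*23077 = (6*(-18) + 12480) - 23077 = (-108 + 12480) - 23077 = 12372 - 23077 = -10705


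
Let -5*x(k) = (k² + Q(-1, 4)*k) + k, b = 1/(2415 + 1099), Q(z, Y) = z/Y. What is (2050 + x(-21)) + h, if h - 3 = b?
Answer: 69153773/35140 ≈ 1967.9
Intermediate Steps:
b = 1/3514 ≈ 0.00028458
h = 10543/3514 (h = 3 + 1/3514 = 10543/3514 ≈ 3.0003)
x(k) = -3*k/20 - k²/5 (x(k) = -((k² + (-1/4)*k) + k)/5 = -((k² + (-1*¼)*k) + k)/5 = -((k² - k/4) + k)/5 = -(k² + 3*k/4)/5 = -3*k/20 - k²/5)
(2050 + x(-21)) + h = (2050 - 1/20*(-21)*(3 + 4*(-21))) + 10543/3514 = (2050 - 1/20*(-21)*(3 - 84)) + 10543/3514 = (2050 - 1/20*(-21)*(-81)) + 10543/3514 = (2050 - 1701/20) + 10543/3514 = 39299/20 + 10543/3514 = 69153773/35140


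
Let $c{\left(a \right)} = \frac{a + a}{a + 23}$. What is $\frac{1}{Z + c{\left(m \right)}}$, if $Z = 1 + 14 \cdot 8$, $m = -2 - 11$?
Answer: $\frac{5}{552} \approx 0.009058$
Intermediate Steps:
$m = -13$ ($m = -2 - 11 = -13$)
$c{\left(a \right)} = \frac{2 a}{23 + a}$
$Z = 113$ ($Z = 1 + 112 = 113$)
$\frac{1}{Z + c{\left(m \right)}} = \frac{1}{113 + 2 \left(-13\right) \frac{1}{23 - 13}} = \frac{1}{113 + 2 \left(-13\right) \frac{1}{10}} = \frac{1}{113 - \frac{13}{5}} = \frac{1}{\frac{552}{5}} = \frac{5}{552}$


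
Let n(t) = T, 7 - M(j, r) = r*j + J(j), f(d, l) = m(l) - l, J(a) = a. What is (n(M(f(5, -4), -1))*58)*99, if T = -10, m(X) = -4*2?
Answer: -57420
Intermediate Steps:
m(X) = -8
f(d, l) = -8 - l
M(j, r) = 7 - j - j*r (M(j, r) = 7 - (r*j + j) = 7 - (j*r + j) = 7 - (j + j*r) = 7 + (-j - j*r) = 7 - j - j*r)
n(t) = -10
(n(M(f(5, -4), -1))*58)*99 = -10*58*99 = -580*99 = -57420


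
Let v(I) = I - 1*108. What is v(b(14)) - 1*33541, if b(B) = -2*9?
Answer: -33667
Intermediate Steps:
b(B) = -18
v(I) = -108 + I (v(I) = I - 108 = -108 + I)
v(b(14)) - 1*33541 = (-108 - 18) - 1*33541 = -126 - 33541 = -33667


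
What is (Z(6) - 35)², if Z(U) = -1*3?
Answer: 1444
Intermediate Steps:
Z(U) = -3
(Z(6) - 35)² = (-3 - 35)² = (-38)² = 1444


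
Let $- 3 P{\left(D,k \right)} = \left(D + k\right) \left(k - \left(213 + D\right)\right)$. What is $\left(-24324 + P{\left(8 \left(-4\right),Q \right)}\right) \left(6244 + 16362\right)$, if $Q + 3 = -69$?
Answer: $- \frac{2244414104}{3} \approx -7.4814 \cdot 10^{8}$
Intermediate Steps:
$Q = -72$ ($Q = -3 - 69 = -72$)
$P{\left(D,k \right)} = - \frac{\left(D + k\right) \left(-213 + k - D\right)}{3}$ ($P{\left(D,k \right)} = - \frac{\left(D + k\right) \left(k - \left(213 + D\right)\right)}{3} = - \frac{\left(D + k\right) \left(-213 + k - D\right)}{3}$)
$\left(-24324 + P{\left(8 \left(-4\right),Q \right)}\right) \left(6244 + 16362\right) = \left(-24324 + \left(71 \cdot 8 \left(-4\right) + 71 \left(-72\right) - \frac{\left(-72\right)^{2}}{3} + \frac{\left(8 \left(-4\right)\right)^{2}}{3}\right)\right) \left(6244 + 16362\right) = \left(-24324 + \left(71 \left(-32\right) - 5112 - 1728 + \frac{\left(-32\right)^{2}}{3}\right)\right) 22606 = \left(-24324 - \frac{26312}{3}\right) 22606 = \left(- \frac{99284}{3}\right) 22606 = - \frac{2244414104}{3}$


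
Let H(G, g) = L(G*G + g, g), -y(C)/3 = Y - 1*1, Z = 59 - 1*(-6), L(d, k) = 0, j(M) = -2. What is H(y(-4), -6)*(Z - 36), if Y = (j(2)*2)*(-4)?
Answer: 0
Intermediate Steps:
Y = 16 (Y = -2*2*(-4) = -4*(-4) = 16)
Z = 65 (Z = 59 + 6 = 65)
y(C) = -45 (y(C) = -3*(16 - 1*1) = -3*(16 - 1) = -3*15 = -45)
H(G, g) = 0
H(y(-4), -6)*(Z - 36) = 0*(65 - 36) = 0*29 = 0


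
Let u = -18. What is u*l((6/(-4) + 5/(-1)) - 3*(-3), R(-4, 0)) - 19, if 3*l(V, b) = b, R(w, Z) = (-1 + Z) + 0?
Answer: -13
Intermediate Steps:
R(w, Z) = -1 + Z
l(V, b) = b/3
u*l((6/(-4) + 5/(-1)) - 3*(-3), R(-4, 0)) - 19 = -6*(-1 + 0) - 19 = -6*(-1) - 19 = -18*(-⅓) - 19 = 6 - 19 = -13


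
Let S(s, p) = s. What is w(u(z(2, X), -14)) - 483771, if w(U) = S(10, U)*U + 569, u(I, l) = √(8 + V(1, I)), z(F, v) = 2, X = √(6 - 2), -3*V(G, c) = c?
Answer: -483202 + 10*√66/3 ≈ -4.8318e+5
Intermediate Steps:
V(G, c) = -c/3
X = 2 (X = √4 = 2)
u(I, l) = √(8 - I/3)
w(U) = 569 + 10*U (w(U) = 10*U + 569 = 569 + 10*U)
w(u(z(2, X), -14)) - 483771 = (569 + 10*(√(72 - 3*2)/3)) - 483771 = (569 + 10*(√(72 - 6)/3)) - 483771 = (569 + 10*(√66/3)) - 483771 = (569 + 10*√66/3) - 483771 = -483202 + 10*√66/3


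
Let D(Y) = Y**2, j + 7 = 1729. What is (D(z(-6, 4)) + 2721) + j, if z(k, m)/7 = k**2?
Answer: 67947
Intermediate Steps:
z(k, m) = 7*k**2
j = 1722 (j = -7 + 1729 = 1722)
(D(z(-6, 4)) + 2721) + j = ((7*(-6)**2)**2 + 2721) + 1722 = ((7*36)**2 + 2721) + 1722 = (252**2 + 2721) + 1722 = (63504 + 2721) + 1722 = 66225 + 1722 = 67947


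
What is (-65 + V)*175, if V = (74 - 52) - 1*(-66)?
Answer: 4025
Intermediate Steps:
V = 88 (V = 22 + 66 = 88)
(-65 + V)*175 = (-65 + 88)*175 = 23*175 = 4025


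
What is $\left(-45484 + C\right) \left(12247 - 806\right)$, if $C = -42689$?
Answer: $-1008787293$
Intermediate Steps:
$\left(-45484 + C\right) \left(12247 - 806\right) = \left(-45484 - 42689\right) \left(12247 - 806\right) = \left(-88173\right) 11441 = -1008787293$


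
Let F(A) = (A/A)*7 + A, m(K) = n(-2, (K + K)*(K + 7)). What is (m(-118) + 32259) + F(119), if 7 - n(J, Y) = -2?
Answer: 32394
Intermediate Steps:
n(J, Y) = 9 (n(J, Y) = 7 - 1*(-2) = 7 + 2 = 9)
m(K) = 9
F(A) = 7 + A (F(A) = 1*7 + A = 7 + A)
(m(-118) + 32259) + F(119) = (9 + 32259) + (7 + 119) = 32268 + 126 = 32394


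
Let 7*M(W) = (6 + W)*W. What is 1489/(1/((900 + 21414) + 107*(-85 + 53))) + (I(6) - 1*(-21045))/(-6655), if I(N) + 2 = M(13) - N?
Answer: 1310305930344/46585 ≈ 2.8127e+7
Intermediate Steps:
M(W) = W*(6 + W)/7 (M(W) = ((6 + W)*W)/7 = (W*(6 + W))/7 = W*(6 + W)/7)
I(N) = 233/7 - N (I(N) = -2 + ((1/7)*13*(6 + 13) - N) = -2 + ((1/7)*13*19 - N) = -2 + (247/7 - N) = 233/7 - N)
1489/(1/((900 + 21414) + 107*(-85 + 53))) + (I(6) - 1*(-21045))/(-6655) = 1489/(1/((900 + 21414) + 107*(-85 + 53))) + ((233/7 - 1*6) - 1*(-21045))/(-6655) = 1489/(1/(22314 + 107*(-32))) + ((233/7 - 6) + 21045)*(-1/6655) = 1489/(1/(22314 - 3424)) + (191/7 + 21045)*(-1/6655) = 1489/(1/18890) + (147506/7)*(-1/6655) = 1489/(1/18890) - 147506/46585 = 1489*18890 - 147506/46585 = 28127210 - 147506/46585 = 1310305930344/46585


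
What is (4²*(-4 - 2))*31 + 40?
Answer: -2936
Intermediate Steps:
(4²*(-4 - 2))*31 + 40 = (16*(-6))*31 + 40 = -96*31 + 40 = -2976 + 40 = -2936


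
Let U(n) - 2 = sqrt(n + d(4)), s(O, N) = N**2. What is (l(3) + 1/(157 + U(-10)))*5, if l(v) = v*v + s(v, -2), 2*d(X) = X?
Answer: 1644580/25289 - 10*I*sqrt(2)/25289 ≈ 65.031 - 0.00055922*I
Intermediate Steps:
d(X) = X/2
l(v) = 4 + v**2 (l(v) = v*v + (-2)**2 = v**2 + 4 = 4 + v**2)
U(n) = 2 + sqrt(2 + n) (U(n) = 2 + sqrt(n + (1/2)*4) = 2 + sqrt(n + 2) = 2 + sqrt(2 + n))
(l(3) + 1/(157 + U(-10)))*5 = ((4 + 3**2) + 1/(157 + (2 + sqrt(2 - 10))))*5 = ((4 + 9) + 1/(157 + (2 + sqrt(-8))))*5 = (13 + 1/(157 + (2 + 2*I*sqrt(2))))*5 = (13 + 1/(159 + 2*I*sqrt(2)))*5 = 65 + 5/(159 + 2*I*sqrt(2))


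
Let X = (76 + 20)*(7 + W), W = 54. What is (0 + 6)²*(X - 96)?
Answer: 207360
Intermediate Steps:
X = 5856 (X = (76 + 20)*(7 + 54) = 96*61 = 5856)
(0 + 6)²*(X - 96) = (0 + 6)²*(5856 - 96) = 6²*5760 = 36*5760 = 207360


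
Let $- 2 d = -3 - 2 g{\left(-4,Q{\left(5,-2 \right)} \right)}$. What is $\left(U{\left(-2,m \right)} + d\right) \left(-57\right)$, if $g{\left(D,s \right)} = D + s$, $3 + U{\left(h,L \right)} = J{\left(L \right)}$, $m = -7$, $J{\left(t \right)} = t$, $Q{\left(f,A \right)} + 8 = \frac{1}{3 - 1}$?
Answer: $1140$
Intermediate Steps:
$Q{\left(f,A \right)} = - \frac{15}{2}$ ($Q{\left(f,A \right)} = -8 + \frac{1}{3 - 1} = -8 + \frac{1}{2} = - \frac{15}{2}$)
$U{\left(h,L \right)} = -3 + L$
$d = -10$ ($d = - \frac{-3 - 2 \left(-4 - \frac{15}{2}\right)}{2} = - \frac{-3 - -23}{2} = - \frac{-3 + 23}{2} = \left(- \frac{1}{2}\right) 20 = -10$)
$\left(U{\left(-2,m \right)} + d\right) \left(-57\right) = \left(\left(-3 - 7\right) - 10\right) \left(-57\right) = \left(-10 - 10\right) \left(-57\right) = \left(-20\right) \left(-57\right) = 1140$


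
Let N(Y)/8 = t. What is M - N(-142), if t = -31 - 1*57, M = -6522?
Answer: -5818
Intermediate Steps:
t = -88 (t = -31 - 57 = -88)
N(Y) = -704 (N(Y) = 8*(-88) = -704)
M - N(-142) = -6522 - 1*(-704) = -6522 + 704 = -5818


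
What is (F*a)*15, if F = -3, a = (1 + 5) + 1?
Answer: -315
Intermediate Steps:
a = 7 (a = 6 + 1 = 7)
(F*a)*15 = -3*7*15 = -21*15 = -315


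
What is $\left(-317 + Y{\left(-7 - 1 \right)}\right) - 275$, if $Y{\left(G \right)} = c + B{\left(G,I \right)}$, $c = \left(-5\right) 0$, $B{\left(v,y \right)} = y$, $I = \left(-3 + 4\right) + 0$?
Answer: $-591$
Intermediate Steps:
$I = 1$ ($I = 1 + 0 = 1$)
$c = 0$
$Y{\left(G \right)} = 1$ ($Y{\left(G \right)} = 0 + 1 = 1$)
$\left(-317 + Y{\left(-7 - 1 \right)}\right) - 275 = \left(-317 + 1\right) - 275 = -316 - 275 = -591$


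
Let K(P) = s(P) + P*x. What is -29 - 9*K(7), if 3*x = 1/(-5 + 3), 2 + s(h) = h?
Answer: -127/2 ≈ -63.500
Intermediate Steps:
s(h) = -2 + h
x = -1/6 (x = 1/(3*(-5 + 3)) = (1/3)/(-2) = (1/3)*(-1/2) = -1/6 ≈ -0.16667)
K(P) = -2 + 5*P/6 (K(P) = (-2 + P) + P*(-1/6) = (-2 + P) - P/6 = -2 + 5*P/6)
-29 - 9*K(7) = -29 - 9*(-2 + (5/6)*7) = -29 - 9*(-2 + 35/6) = -29 - 9*23/6 = -29 - 69/2 = -127/2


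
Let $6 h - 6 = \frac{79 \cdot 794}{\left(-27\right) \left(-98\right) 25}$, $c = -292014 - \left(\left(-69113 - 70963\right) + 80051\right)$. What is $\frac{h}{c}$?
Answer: $- \frac{229813}{46038217050} \approx -4.9918 \cdot 10^{-6}$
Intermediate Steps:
$c = -231989$ ($c = -292014 - \left(-140076 + 80051\right) = -292014 - -60025 = -292014 + 60025 = -231989$)
$h = \frac{229813}{198450}$ ($h = 1 + \frac{79 \cdot 794 \frac{1}{\left(-27\right) \left(-98\right) 25}}{6} = 1 + \frac{62726 \frac{1}{2646 \cdot 25}}{6} = 1 + \frac{62726 \cdot \frac{1}{66150}}{6} = 1 + \frac{1}{6} \cdot \frac{31363}{33075} = 1 + \frac{31363}{198450} = \frac{229813}{198450} \approx 1.158$)
$\frac{h}{c} = \frac{229813}{198450 \left(-231989\right)} = \frac{229813}{198450} \left(- \frac{1}{231989}\right) = - \frac{229813}{46038217050}$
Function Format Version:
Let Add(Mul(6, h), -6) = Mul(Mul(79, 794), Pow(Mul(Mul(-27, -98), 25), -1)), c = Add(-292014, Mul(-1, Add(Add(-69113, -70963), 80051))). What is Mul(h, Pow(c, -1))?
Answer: Rational(-229813, 46038217050) ≈ -4.9918e-6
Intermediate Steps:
c = -231989 (c = Add(-292014, Mul(-1, Add(-140076, 80051))) = Add(-292014, Mul(-1, -60025)) = Add(-292014, 60025) = -231989)
h = Rational(229813, 198450) (h = Add(1, Mul(Rational(1, 6), Mul(Mul(79, 794), Pow(Mul(Mul(-27, -98), 25), -1)))) = Add(1, Mul(Rational(1, 6), Mul(62726, Pow(Mul(2646, 25), -1)))) = Add(1, Mul(Rational(1, 6), Mul(62726, Pow(66150, -1)))) = Add(1, Mul(Rational(1, 6), Mul(62726, Rational(1, 66150)))) = Add(1, Mul(Rational(1, 6), Rational(31363, 33075))) = Add(1, Rational(31363, 198450)) = Rational(229813, 198450) ≈ 1.1580)
Mul(h, Pow(c, -1)) = Mul(Rational(229813, 198450), Pow(-231989, -1)) = Mul(Rational(229813, 198450), Rational(-1, 231989)) = Rational(-229813, 46038217050)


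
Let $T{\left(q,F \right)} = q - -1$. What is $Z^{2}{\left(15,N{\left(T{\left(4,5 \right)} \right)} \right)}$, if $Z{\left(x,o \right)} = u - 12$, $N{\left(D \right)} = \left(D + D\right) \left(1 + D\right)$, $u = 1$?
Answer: $121$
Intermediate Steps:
$T{\left(q,F \right)} = 1 + q$ ($T{\left(q,F \right)} = q + 1 = 1 + q$)
$N{\left(D \right)} = 2 D \left(1 + D\right)$
$Z{\left(x,o \right)} = -11$ ($Z{\left(x,o \right)} = 1 - 12 = -11$)
$Z^{2}{\left(15,N{\left(T{\left(4,5 \right)} \right)} \right)} = \left(-11\right)^{2} = 121$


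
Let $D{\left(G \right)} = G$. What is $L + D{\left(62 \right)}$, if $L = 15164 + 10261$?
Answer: $25487$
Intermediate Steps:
$L = 25425$
$L + D{\left(62 \right)} = 25425 + 62 = 25487$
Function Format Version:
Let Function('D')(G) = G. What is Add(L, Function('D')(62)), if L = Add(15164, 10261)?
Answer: 25487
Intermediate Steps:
L = 25425
Add(L, Function('D')(62)) = Add(25425, 62) = 25487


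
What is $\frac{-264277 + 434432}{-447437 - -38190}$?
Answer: $- \frac{170155}{409247} \approx -0.41578$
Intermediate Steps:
$\frac{-264277 + 434432}{-447437 - -38190} = \frac{170155}{-447437 + \left(-115622 + 153812\right)} = \frac{170155}{-447437 + 38190} = \frac{170155}{-409247} = 170155 \left(- \frac{1}{409247}\right) = - \frac{170155}{409247}$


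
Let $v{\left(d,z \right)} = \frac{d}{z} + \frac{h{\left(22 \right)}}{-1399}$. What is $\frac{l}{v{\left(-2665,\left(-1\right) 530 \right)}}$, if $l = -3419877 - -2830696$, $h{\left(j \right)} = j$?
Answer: $- \frac{87372007214}{743335} \approx -1.1754 \cdot 10^{5}$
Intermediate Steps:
$v{\left(d,z \right)} = - \frac{22}{1399} + \frac{d}{z}$ ($v{\left(d,z \right)} = \frac{d}{z} + \frac{22}{-1399} = \frac{d}{z} + 22 \left(- \frac{1}{1399}\right) = \frac{d}{z} - \frac{22}{1399} = - \frac{22}{1399} + \frac{d}{z}$)
$l = -589181$ ($l = -3419877 + 2830696 = -589181$)
$\frac{l}{v{\left(-2665,\left(-1\right) 530 \right)}} = - \frac{589181}{- \frac{22}{1399} - \frac{2665}{\left(-1\right) 530}} = - \frac{589181}{- \frac{22}{1399} - \frac{2665}{-530}} = - \frac{589181}{- \frac{22}{1399} - - \frac{533}{106}} = - \frac{589181}{- \frac{22}{1399} + \frac{533}{106}} = - \frac{589181}{\frac{743335}{148294}} = \left(-589181\right) \frac{148294}{743335} = - \frac{87372007214}{743335}$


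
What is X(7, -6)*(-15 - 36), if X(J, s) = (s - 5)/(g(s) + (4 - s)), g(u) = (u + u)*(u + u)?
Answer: 51/14 ≈ 3.6429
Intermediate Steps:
g(u) = 4*u**2 (g(u) = (2*u)*(2*u) = 4*u**2)
X(J, s) = (-5 + s)/(4 - s + 4*s**2) (X(J, s) = (s - 5)/(4*s**2 + (4 - s)) = (-5 + s)/(4 - s + 4*s**2))
X(7, -6)*(-15 - 36) = ((-5 - 6)/(4 - 1*(-6) + 4*(-6)**2))*(-15 - 36) = (-11/(4 + 6 + 4*36))*(-51) = (-11/(4 + 6 + 144))*(-51) = (-11/154)*(-51) = ((1/154)*(-11))*(-51) = -1/14*(-51) = 51/14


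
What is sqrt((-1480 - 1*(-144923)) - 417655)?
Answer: 6*I*sqrt(7617) ≈ 523.65*I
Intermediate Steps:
sqrt((-1480 - 1*(-144923)) - 417655) = sqrt((-1480 + 144923) - 417655) = sqrt(143443 - 417655) = sqrt(-274212) = 6*I*sqrt(7617)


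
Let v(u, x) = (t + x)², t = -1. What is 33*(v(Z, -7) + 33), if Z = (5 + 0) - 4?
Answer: 3201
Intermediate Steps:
Z = 1 (Z = 5 - 4 = 1)
v(u, x) = (-1 + x)²
33*(v(Z, -7) + 33) = 33*((-1 - 7)² + 33) = 33*((-8)² + 33) = 33*(64 + 33) = 33*97 = 3201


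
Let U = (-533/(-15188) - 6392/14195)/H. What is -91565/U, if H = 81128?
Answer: 94207902258533600/5265633 ≈ 1.7891e+10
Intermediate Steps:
U = -5265633/1028863673440 (U = (-533/(-15188) - 6392/14195)/81128 = (-533*(-1/15188) - 6392*1/14195)*(1/81128) = (533/15188 - 376/835)*(1/81128) = -5265633/12681980*1/81128 = -5265633/1028863673440 ≈ -5.1179e-6)
-91565/U = -91565/(-5265633/1028863673440) = -91565*(-1028863673440/5265633) = 94207902258533600/5265633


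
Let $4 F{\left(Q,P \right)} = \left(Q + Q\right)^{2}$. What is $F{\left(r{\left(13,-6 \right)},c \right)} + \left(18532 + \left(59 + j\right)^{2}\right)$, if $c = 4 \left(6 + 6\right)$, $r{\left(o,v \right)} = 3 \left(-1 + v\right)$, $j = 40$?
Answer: $28774$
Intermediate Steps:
$r{\left(o,v \right)} = -3 + 3 v$
$c = 48$ ($c = 4 \cdot 12 = 48$)
$F{\left(Q,P \right)} = Q^{2}$ ($F{\left(Q,P \right)} = \frac{\left(Q + Q\right)^{2}}{4} = \frac{\left(2 Q\right)^{2}}{4} = \frac{4 Q^{2}}{4} = Q^{2}$)
$F{\left(r{\left(13,-6 \right)},c \right)} + \left(18532 + \left(59 + j\right)^{2}\right) = \left(-3 + 3 \left(-6\right)\right)^{2} + \left(18532 + \left(59 + 40\right)^{2}\right) = \left(-3 - 18\right)^{2} + \left(18532 + 99^{2}\right) = \left(-21\right)^{2} + \left(18532 + 9801\right) = 441 + 28333 = 28774$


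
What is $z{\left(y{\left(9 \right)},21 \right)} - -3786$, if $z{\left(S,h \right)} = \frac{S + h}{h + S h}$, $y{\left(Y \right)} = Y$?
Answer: $\frac{26503}{7} \approx 3786.1$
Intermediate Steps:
$z{\left(S,h \right)} = \frac{S + h}{h + S h}$
$z{\left(y{\left(9 \right)},21 \right)} - -3786 = \frac{9 + 21}{21 \left(1 + 9\right)} - -3786 = \frac{1}{21} \cdot \frac{1}{10} \cdot 30 + 3786 = \frac{1}{7} + 3786 = \frac{26503}{7}$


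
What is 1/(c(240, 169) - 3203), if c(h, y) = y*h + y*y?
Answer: 1/65918 ≈ 1.5170e-5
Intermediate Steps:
c(h, y) = y² + h*y (c(h, y) = h*y + y² = y² + h*y)
1/(c(240, 169) - 3203) = 1/(169*(240 + 169) - 3203) = 1/(169*409 - 3203) = 1/(69121 - 3203) = 1/65918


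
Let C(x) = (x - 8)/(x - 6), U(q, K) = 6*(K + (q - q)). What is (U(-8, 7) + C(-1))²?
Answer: 91809/49 ≈ 1873.7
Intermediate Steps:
U(q, K) = 6*K (U(q, K) = 6*(K + 0) = 6*K)
C(x) = (-8 + x)/(-6 + x)
(U(-8, 7) + C(-1))² = (6*7 + (-8 - 1)/(-6 - 1))² = (42 - 9/(-7))² = (42 - ⅐*(-9))² = (42 + 9/7)² = (303/7)² = 91809/49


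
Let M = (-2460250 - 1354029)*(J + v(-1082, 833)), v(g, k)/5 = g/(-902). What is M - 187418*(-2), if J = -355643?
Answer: 611781104931388/451 ≈ 1.3565e+12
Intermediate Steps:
v(g, k) = -5*g/902 (v(g, k) = 5*(g/(-902)) = 5*(g*(-1/902)) = 5*(-g/902) = -5*g/902)
M = 611780935880352/451 (M = (-2460250 - 1354029)*(-355643 - 5/902*(-1082)) = -3814279*(-355643 + 2705/451) = -3814279*(-160392288/451) = 611780935880352/451 ≈ 1.3565e+12)
M - 187418*(-2) = 611780935880352/451 - 187418*(-2) = 611780935880352/451 + 374836 = 611781104931388/451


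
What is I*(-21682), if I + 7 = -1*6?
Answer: 281866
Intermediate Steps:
I = -13 (I = -7 - 1*6 = -7 - 6 = -13)
I*(-21682) = -13*(-21682) = 281866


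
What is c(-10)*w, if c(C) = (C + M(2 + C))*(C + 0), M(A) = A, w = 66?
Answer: 11880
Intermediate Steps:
c(C) = C*(2 + 2*C) (c(C) = (C + (2 + C))*(C + 0) = (2 + 2*C)*C = C*(2 + 2*C))
c(-10)*w = (2*(-10)*(1 - 10))*66 = (2*(-10)*(-9))*66 = 180*66 = 11880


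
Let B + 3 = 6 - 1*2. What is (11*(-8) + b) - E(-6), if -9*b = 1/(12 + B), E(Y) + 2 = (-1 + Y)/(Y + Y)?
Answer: -40525/468 ≈ -86.592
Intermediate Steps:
B = 1 (B = -3 + (6 - 1*2) = -3 + (6 - 2) = -3 + 4 = 1)
E(Y) = -2 + (-1 + Y)/(2*Y) (E(Y) = -2 + (-1 + Y)/(Y + Y) = -2 + (-1 + Y)/((2*Y)) = -2 + (-1 + Y)*(1/(2*Y)) = -2 + (-1 + Y)/(2*Y))
b = -1/117 (b = -1/(9*(12 + 1)) = -⅑/13 = -⅑*1/13 = -1/117 ≈ -0.0085470)
(11*(-8) + b) - E(-6) = (11*(-8) - 1/117) - (-1 - 3*(-6))/(2*(-6)) = (-88 - 1/117) - (-1)*(-1 + 18)/(2*6) = -10297/117 - (-1)*17/(2*6) = -10297/117 - 1*(-17/12) = -10297/117 + 17/12 = -40525/468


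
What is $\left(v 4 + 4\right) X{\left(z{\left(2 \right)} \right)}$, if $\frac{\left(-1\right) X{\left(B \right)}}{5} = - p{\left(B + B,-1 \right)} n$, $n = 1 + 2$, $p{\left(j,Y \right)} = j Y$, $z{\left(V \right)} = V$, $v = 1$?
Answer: $-480$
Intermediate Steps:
$p{\left(j,Y \right)} = Y j$
$n = 3$
$X{\left(B \right)} = - 30 B$ ($X{\left(B \right)} = - 5 - \left(-1\right) \left(B + B\right) 3 = - 5 - \left(-1\right) 2 B 3 = - 5 - \left(-2\right) B 3 = - 5 \cdot 2 B 3 = - 5 \cdot 6 B = - 30 B$)
$\left(v 4 + 4\right) X{\left(z{\left(2 \right)} \right)} = \left(1 \cdot 4 + 4\right) \left(\left(-30\right) 2\right) = \left(4 + 4\right) \left(-60\right) = 8 \left(-60\right) = -480$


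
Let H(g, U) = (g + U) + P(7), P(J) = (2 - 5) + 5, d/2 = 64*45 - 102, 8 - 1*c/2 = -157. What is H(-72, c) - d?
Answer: -5296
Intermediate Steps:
c = 330 (c = 16 - 2*(-157) = 16 + 314 = 330)
d = 5556 (d = 2*(64*45 - 102) = 2*(2880 - 102) = 2*2778 = 5556)
P(J) = 2 (P(J) = -3 + 5 = 2)
H(g, U) = 2 + U + g (H(g, U) = (g + U) + 2 = (U + g) + 2 = 2 + U + g)
H(-72, c) - d = (2 + 330 - 72) - 1*5556 = 260 - 5556 = -5296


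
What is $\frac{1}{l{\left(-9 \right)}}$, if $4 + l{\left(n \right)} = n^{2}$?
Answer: $\frac{1}{77} \approx 0.012987$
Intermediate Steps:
$l{\left(n \right)} = -4 + n^{2}$
$\frac{1}{l{\left(-9 \right)}} = \frac{1}{-4 + \left(-9\right)^{2}} = \frac{1}{-4 + 81} = \frac{1}{77}$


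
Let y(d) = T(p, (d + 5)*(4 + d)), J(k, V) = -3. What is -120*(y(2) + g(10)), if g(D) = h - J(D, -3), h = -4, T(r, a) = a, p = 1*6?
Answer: -4920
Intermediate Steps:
p = 6
y(d) = (4 + d)*(5 + d) (y(d) = (d + 5)*(4 + d) = (5 + d)*(4 + d) = (4 + d)*(5 + d))
g(D) = -1 (g(D) = -4 - 1*(-3) = -4 + 3 = -1)
-120*(y(2) + g(10)) = -120*((20 + 2² + 9*2) - 1) = -120*((20 + 4 + 18) - 1) = -120*(42 - 1) = -120*41 = -4920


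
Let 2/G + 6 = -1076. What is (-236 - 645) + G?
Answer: -476622/541 ≈ -881.00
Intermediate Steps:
G = -1/541 (G = 2/(-6 - 1076) = 2/(-1082) = 2*(-1/1082) = -1/541 ≈ -0.0018484)
(-236 - 645) + G = (-236 - 645) - 1/541 = -881 - 1/541 = -476622/541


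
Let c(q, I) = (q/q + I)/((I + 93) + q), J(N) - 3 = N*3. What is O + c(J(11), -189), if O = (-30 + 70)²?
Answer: 24047/15 ≈ 1603.1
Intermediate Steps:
J(N) = 3 + 3*N (J(N) = 3 + N*3 = 3 + 3*N)
c(q, I) = (1 + I)/(93 + I + q) (c(q, I) = (1 + I)/((93 + I) + q) = (1 + I)/(93 + I + q))
O = 1600 (O = 40² = 1600)
O + c(J(11), -189) = 1600 + (1 - 189)/(93 - 189 + (3 + 3*11)) = 1600 - 188/(93 - 189 + (3 + 33)) = 1600 - 188/(93 - 189 + 36) = 1600 - 188/(-60) = 1600 - 1/60*(-188) = 1600 + 47/15 = 24047/15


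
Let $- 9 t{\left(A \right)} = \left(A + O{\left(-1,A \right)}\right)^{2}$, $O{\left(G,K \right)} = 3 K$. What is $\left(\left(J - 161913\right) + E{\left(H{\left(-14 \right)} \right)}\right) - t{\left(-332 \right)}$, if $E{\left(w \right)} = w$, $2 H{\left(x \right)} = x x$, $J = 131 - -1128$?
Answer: $\frac{318580}{9} \approx 35398.0$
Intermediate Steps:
$J = 1259$ ($J = 131 + 1128 = 1259$)
$H{\left(x \right)} = \frac{x^{2}}{2}$ ($H{\left(x \right)} = \frac{x x}{2} = \frac{x^{2}}{2}$)
$t{\left(A \right)} = - \frac{16 A^{2}}{9}$ ($t{\left(A \right)} = - \frac{\left(A + 3 A\right)^{2}}{9} = - \frac{\left(4 A\right)^{2}}{9} = - \frac{16 A^{2}}{9}$)
$\left(\left(J - 161913\right) + E{\left(H{\left(-14 \right)} \right)}\right) - t{\left(-332 \right)} = \left(\left(1259 - 161913\right) + \frac{\left(-14\right)^{2}}{2}\right) - - \frac{16 \left(-332\right)^{2}}{9} = \left(-160654 + \frac{1}{2} \cdot 196\right) - \left(- \frac{16}{9}\right) 110224 = \left(-160654 + 98\right) - - \frac{1763584}{9} = -160556 + \frac{1763584}{9} = \frac{318580}{9}$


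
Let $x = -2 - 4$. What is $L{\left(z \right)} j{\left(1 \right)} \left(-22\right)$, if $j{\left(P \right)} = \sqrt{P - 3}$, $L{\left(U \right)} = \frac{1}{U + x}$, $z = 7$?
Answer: $- 22 i \sqrt{2} \approx - 31.113 i$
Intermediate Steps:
$x = -6$ ($x = -2 - 4 = -6$)
$L{\left(U \right)} = \frac{1}{-6 + U}$ ($L{\left(U \right)} = \frac{1}{U - 6} = \frac{1}{-6 + U}$)
$j{\left(P \right)} = \sqrt{-3 + P}$
$L{\left(z \right)} j{\left(1 \right)} \left(-22\right) = \frac{\sqrt{-3 + 1}}{-6 + 7} \left(-22\right) = \frac{\sqrt{-2}}{1} \left(-22\right) = 1 i \sqrt{2} \left(-22\right) = i \sqrt{2} \left(-22\right) = - 22 i \sqrt{2}$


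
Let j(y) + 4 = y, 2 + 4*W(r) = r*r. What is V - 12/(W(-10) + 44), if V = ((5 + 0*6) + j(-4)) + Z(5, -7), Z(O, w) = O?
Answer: 250/137 ≈ 1.8248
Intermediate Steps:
W(r) = -1/2 + r**2/4 (W(r) = -1/2 + (r*r)/4 = -1/2 + r**2/4)
j(y) = -4 + y
V = 2 (V = ((5 + 0*6) + (-4 - 4)) + 5 = ((5 + 0) - 8) + 5 = (5 - 8) + 5 = -3 + 5 = 2)
V - 12/(W(-10) + 44) = 2 - 12/((-1/2 + (1/4)*(-10)**2) + 44) = 2 - 12/((-1/2 + (1/4)*100) + 44) = 2 - 12/((-1/2 + 25) + 44) = 2 - 12/(49/2 + 44) = 2 - 12/137/2 = 2 - 12*2/137 = 2 - 24/137 = 250/137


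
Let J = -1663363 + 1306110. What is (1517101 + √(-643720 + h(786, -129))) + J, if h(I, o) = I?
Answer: 1159848 + I*√642934 ≈ 1.1598e+6 + 801.83*I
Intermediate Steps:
J = -357253
(1517101 + √(-643720 + h(786, -129))) + J = (1517101 + √(-643720 + 786)) - 357253 = (1517101 + √(-642934)) - 357253 = (1517101 + I*√642934) - 357253 = 1159848 + I*√642934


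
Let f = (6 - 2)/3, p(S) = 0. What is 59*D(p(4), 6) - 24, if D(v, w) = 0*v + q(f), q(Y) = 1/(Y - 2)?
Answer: -225/2 ≈ -112.50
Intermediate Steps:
f = 4/3 (f = 4*(⅓) = 4/3 ≈ 1.3333)
q(Y) = 1/(-2 + Y)
D(v, w) = -3/2 (D(v, w) = 0*v + 1/(-2 + 4/3) = 0 + 1/(-⅔) = 0 - 3/2 = -3/2)
59*D(p(4), 6) - 24 = 59*(-3/2) - 24 = -177/2 - 24 = -225/2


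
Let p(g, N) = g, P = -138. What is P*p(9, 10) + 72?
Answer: -1170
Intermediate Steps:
P*p(9, 10) + 72 = -138*9 + 72 = -1242 + 72 = -1170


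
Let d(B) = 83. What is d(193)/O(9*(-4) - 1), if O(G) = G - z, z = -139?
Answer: 83/102 ≈ 0.81373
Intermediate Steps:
O(G) = 139 + G (O(G) = G - 1*(-139) = G + 139 = 139 + G)
d(193)/O(9*(-4) - 1) = 83/(139 + (9*(-4) - 1)) = 83/(139 + (-36 - 1)) = 83/(139 - 37) = 83/102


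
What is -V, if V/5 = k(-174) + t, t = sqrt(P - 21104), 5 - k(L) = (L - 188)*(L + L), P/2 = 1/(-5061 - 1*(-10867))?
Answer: 629855 - 5*I*sqrt(177852036633)/2903 ≈ 6.2986e+5 - 726.36*I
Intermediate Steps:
P = 1/2903 (P = 2/(-5061 - 1*(-10867)) = 2/(-5061 + 10867) = 2/5806 = 2*(1/5806) = 1/2903 ≈ 0.00034447)
k(L) = 5 - 2*L*(-188 + L) (k(L) = 5 - (L - 188)*(L + L) = 5 - (-188 + L)*2*L = 5 - 2*L*(-188 + L))
t = I*sqrt(177852036633)/2903 (t = sqrt(1/2903 - 21104) = sqrt(-61264911/2903) = I*sqrt(177852036633)/2903 ≈ 145.27*I)
V = -629855 + 5*I*sqrt(177852036633)/2903 (V = 5*((5 - 2*(-174)**2 + 376*(-174)) + I*sqrt(177852036633)/2903) = 5*((5 - 2*30276 - 65424) + I*sqrt(177852036633)/2903) = 5*((5 - 60552 - 65424) + I*sqrt(177852036633)/2903) = 5*(-125971 + I*sqrt(177852036633)/2903) = -629855 + 5*I*sqrt(177852036633)/2903 ≈ -6.2986e+5 + 726.36*I)
-V = -(-629855 + 5*I*sqrt(177852036633)/2903) = 629855 - 5*I*sqrt(177852036633)/2903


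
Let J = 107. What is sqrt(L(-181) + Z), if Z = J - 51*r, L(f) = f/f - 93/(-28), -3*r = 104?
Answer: sqrt(368347)/14 ≈ 43.351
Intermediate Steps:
r = -104/3 (r = -1/3*104 = -104/3 ≈ -34.667)
L(f) = 121/28 (L(f) = 1 - 93*(-1/28) = 1 + 93/28 = 121/28)
Z = 1875 (Z = 107 - 51*(-104/3) = 107 + 1768 = 1875)
sqrt(L(-181) + Z) = sqrt(121/28 + 1875) = sqrt(52621/28) = sqrt(368347)/14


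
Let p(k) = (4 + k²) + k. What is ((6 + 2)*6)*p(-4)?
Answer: 768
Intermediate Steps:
p(k) = 4 + k + k²
((6 + 2)*6)*p(-4) = ((6 + 2)*6)*(4 - 4 + (-4)²) = (8*6)*(4 - 4 + 16) = 48*16 = 768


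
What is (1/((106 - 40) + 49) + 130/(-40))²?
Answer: 2223081/211600 ≈ 10.506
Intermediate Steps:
(1/((106 - 40) + 49) + 130/(-40))² = (1/(66 + 49) + 130*(-1/40))² = (1/115 - 13/4)² = (-1491/460)² = 2223081/211600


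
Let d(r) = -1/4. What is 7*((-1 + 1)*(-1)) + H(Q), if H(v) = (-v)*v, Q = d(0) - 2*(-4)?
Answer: -961/16 ≈ -60.063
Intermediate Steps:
d(r) = -¼ (d(r) = -1*¼ = -¼)
Q = 31/4 (Q = -¼ - 2*(-4) = -¼ + 8 = 31/4 ≈ 7.7500)
H(v) = -v²
7*((-1 + 1)*(-1)) + H(Q) = 7*((-1 + 1)*(-1)) - (31/4)² = 7*(0*(-1)) - 1*961/16 = 7*0 - 961/16 = 0 - 961/16 = -961/16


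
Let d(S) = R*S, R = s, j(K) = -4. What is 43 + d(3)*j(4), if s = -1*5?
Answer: 103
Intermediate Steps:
s = -5
R = -5
d(S) = -5*S
43 + d(3)*j(4) = 43 - 5*3*(-4) = 43 - 15*(-4) = 43 + 60 = 103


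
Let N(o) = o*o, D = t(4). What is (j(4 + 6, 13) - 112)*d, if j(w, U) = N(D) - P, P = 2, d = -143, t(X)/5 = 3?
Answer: -15873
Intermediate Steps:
t(X) = 15 (t(X) = 5*3 = 15)
D = 15
N(o) = o²
j(w, U) = 223 (j(w, U) = 15² - 1*2 = 225 - 2 = 223)
(j(4 + 6, 13) - 112)*d = (223 - 112)*(-143) = 111*(-143) = -15873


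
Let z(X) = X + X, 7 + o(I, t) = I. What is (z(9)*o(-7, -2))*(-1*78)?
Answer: 19656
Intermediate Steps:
o(I, t) = -7 + I
z(X) = 2*X
(z(9)*o(-7, -2))*(-1*78) = ((2*9)*(-7 - 7))*(-1*78) = (18*(-14))*(-78) = -252*(-78) = 19656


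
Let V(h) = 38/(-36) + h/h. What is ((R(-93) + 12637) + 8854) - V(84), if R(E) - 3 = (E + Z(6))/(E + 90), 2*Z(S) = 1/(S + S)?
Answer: 516601/24 ≈ 21525.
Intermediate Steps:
V(h) = -1/18 (V(h) = 38*(-1/36) + 1 = -19/18 + 1 = -1/18)
Z(S) = 1/(4*S) (Z(S) = 1/(2*(S + S)) = 1/(2*((2*S))) = (1/(2*S))/2 = 1/(4*S))
R(E) = 3 + (1/24 + E)/(90 + E) (R(E) = 3 + (E + (1/4)/6)/(E + 90) = 3 + (E + (1/4)*(1/6))/(90 + E) = 3 + (E + 1/24)/(90 + E) = 3 + (1/24 + E)/(90 + E))
((R(-93) + 12637) + 8854) - V(84) = (((6481 + 96*(-93))/(24*(90 - 93)) + 12637) + 8854) - 1*(-1/18) = (((1/24)*(6481 - 8928)/(-3) + 12637) + 8854) + 1/18 = (((1/24)*(-1/3)*(-2447) + 12637) + 8854) + 1/18 = ((2447/72 + 12637) + 8854) + 1/18 = (912311/72 + 8854) + 1/18 = 1549799/72 + 1/18 = 516601/24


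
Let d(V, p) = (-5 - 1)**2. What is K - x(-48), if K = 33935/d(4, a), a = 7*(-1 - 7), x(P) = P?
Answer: 35663/36 ≈ 990.64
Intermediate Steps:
a = -56 (a = 7*(-8) = -56)
d(V, p) = 36 (d(V, p) = (-6)**2 = 36)
K = 33935/36 ≈ 942.64
K - x(-48) = 33935/36 - 1*(-48) = 33935/36 + 48 = 35663/36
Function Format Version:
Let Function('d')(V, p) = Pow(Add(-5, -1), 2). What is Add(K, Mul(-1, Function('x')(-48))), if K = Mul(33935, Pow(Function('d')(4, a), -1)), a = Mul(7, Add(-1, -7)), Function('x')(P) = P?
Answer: Rational(35663, 36) ≈ 990.64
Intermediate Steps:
a = -56 (a = Mul(7, -8) = -56)
Function('d')(V, p) = 36 (Function('d')(V, p) = Pow(-6, 2) = 36)
K = Rational(33935, 36) (K = Mul(33935, Pow(36, -1)) = Mul(33935, Rational(1, 36)) = Rational(33935, 36) ≈ 942.64)
Add(K, Mul(-1, Function('x')(-48))) = Add(Rational(33935, 36), Mul(-1, -48)) = Add(Rational(33935, 36), 48) = Rational(35663, 36)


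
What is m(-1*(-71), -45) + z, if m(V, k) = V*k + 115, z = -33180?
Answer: -36260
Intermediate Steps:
m(V, k) = 115 + V*k
m(-1*(-71), -45) + z = (115 - 1*(-71)*(-45)) - 33180 = (115 + 71*(-45)) - 33180 = (115 - 3195) - 33180 = -3080 - 33180 = -36260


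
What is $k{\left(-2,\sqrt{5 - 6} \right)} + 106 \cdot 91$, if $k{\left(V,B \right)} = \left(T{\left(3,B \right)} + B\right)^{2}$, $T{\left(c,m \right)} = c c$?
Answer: $9726 + 18 i \approx 9726.0 + 18.0 i$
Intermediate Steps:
$T{\left(c,m \right)} = c^{2}$
$k{\left(V,B \right)} = \left(9 + B\right)^{2}$ ($k{\left(V,B \right)} = \left(3^{2} + B\right)^{2} = \left(9 + B\right)^{2}$)
$k{\left(-2,\sqrt{5 - 6} \right)} + 106 \cdot 91 = \left(9 + \sqrt{5 - 6}\right)^{2} + 106 \cdot 91 = \left(9 + \sqrt{-1}\right)^{2} + 9646 = \left(9 + i\right)^{2} + 9646 = 9646 + \left(9 + i\right)^{2}$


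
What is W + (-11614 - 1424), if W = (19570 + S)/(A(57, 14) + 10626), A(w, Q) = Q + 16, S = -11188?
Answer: -23154091/1776 ≈ -13037.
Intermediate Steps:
A(w, Q) = 16 + Q
W = 1397/1776 (W = (19570 - 11188)/((16 + 14) + 10626) = 8382/(30 + 10626) = 8382/10656 = 8382*(1/10656) = 1397/1776 ≈ 0.78660)
W + (-11614 - 1424) = 1397/1776 + (-11614 - 1424) = 1397/1776 - 13038 = -23154091/1776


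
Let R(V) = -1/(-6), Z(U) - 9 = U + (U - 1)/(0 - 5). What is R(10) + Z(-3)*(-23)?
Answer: -4687/30 ≈ -156.23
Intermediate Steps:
Z(U) = 46/5 + 4*U/5 (Z(U) = 9 + (U + (U - 1)/(0 - 5)) = 9 + (U + (-1 + U)/(-5)) = 9 + (U + (-1 + U)*(-⅕)) = 9 + (U + (⅕ - U/5)) = 9 + (⅕ + 4*U/5) = 46/5 + 4*U/5)
R(V) = ⅙ (R(V) = -1*(-⅙) = ⅙)
R(10) + Z(-3)*(-23) = ⅙ + (46/5 + (⅘)*(-3))*(-23) = ⅙ + (46/5 - 12/5)*(-23) = ⅙ + (34/5)*(-23) = ⅙ - 782/5 = -4687/30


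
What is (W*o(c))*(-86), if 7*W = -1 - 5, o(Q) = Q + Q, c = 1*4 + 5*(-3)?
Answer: -11352/7 ≈ -1621.7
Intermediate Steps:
c = -11 (c = 4 - 15 = -11)
o(Q) = 2*Q
W = -6/7 (W = (-1 - 5)/7 = (⅐)*(-6) = -6/7 ≈ -0.85714)
(W*o(c))*(-86) = -12*(-11)/7*(-86) = -6/7*(-22)*(-86) = (132/7)*(-86) = -11352/7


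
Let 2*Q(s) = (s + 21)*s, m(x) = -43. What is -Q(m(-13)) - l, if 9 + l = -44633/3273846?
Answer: -1519019911/3273846 ≈ -463.99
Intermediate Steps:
Q(s) = s*(21 + s)/2 (Q(s) = ((s + 21)*s)/2 = ((21 + s)*s)/2 = (s*(21 + s))/2 = s*(21 + s)/2)
l = -29509247/3273846 (l = -9 - 44633/3273846 = -29509247/3273846 ≈ -9.0136)
-Q(m(-13)) - l = -(-43)*(21 - 43)/2 - 1*(-29509247/3273846) = -(-43)*(-22)/2 + 29509247/3273846 = -1*473 + 29509247/3273846 = -473 + 29509247/3273846 = -1519019911/3273846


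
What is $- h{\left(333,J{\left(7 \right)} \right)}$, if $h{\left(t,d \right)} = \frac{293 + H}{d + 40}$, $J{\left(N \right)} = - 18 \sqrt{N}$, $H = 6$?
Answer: $\frac{2990}{167} + \frac{2691 \sqrt{7}}{334} \approx 39.221$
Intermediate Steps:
$h{\left(t,d \right)} = \frac{299}{40 + d}$ ($h{\left(t,d \right)} = \frac{293 + 6}{d + 40} = \frac{299}{40 + d}$)
$- h{\left(333,J{\left(7 \right)} \right)} = - \frac{299}{40 - 18 \sqrt{7}}$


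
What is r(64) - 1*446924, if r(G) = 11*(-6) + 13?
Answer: -446977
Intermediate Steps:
r(G) = -53 (r(G) = -66 + 13 = -53)
r(64) - 1*446924 = -53 - 1*446924 = -53 - 446924 = -446977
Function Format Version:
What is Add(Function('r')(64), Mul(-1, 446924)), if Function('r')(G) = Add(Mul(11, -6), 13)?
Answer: -446977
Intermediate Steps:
Function('r')(G) = -53 (Function('r')(G) = Add(-66, 13) = -53)
Add(Function('r')(64), Mul(-1, 446924)) = Add(-53, Mul(-1, 446924)) = Add(-53, -446924) = -446977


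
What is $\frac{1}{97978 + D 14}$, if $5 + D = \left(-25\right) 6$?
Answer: $\frac{1}{95808} \approx 1.0438 \cdot 10^{-5}$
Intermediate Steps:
$D = -155$ ($D = -5 - 150 = -155$)
$\frac{1}{97978 + D 14} = \frac{1}{97978 - 2170} = \frac{1}{95808}$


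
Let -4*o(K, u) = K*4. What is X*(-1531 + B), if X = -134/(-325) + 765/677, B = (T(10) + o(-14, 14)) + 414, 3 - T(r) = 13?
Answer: -377688759/220025 ≈ -1716.6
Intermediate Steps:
T(r) = -10 (T(r) = 3 - 1*13 = 3 - 13 = -10)
o(K, u) = -K (o(K, u) = -K*4/4 = -K)
B = 418 (B = (-10 - 1*(-14)) + 414 = (-10 + 14) + 414 = 4 + 414 = 418)
X = 339343/220025 (X = -134*(-1/325) + 765*(1/677) = 134/325 + 765/677 = 339343/220025 ≈ 1.5423)
X*(-1531 + B) = 339343*(-1531 + 418)/220025 = (339343/220025)*(-1113) = -377688759/220025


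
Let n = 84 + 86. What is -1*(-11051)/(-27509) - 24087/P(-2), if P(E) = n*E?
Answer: 658851943/9353060 ≈ 70.442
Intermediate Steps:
n = 170
P(E) = 170*E
-1*(-11051)/(-27509) - 24087/P(-2) = -1*(-11051)/(-27509) - 24087/(170*(-2)) = 11051*(-1/27509) - 24087/(-340) = -11051/27509 - 24087*(-1/340) = -11051/27509 + 24087/340 = 658851943/9353060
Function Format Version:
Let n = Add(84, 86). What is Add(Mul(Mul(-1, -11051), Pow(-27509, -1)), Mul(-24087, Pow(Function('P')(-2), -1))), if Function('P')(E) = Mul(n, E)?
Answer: Rational(658851943, 9353060) ≈ 70.442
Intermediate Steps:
n = 170
Function('P')(E) = Mul(170, E)
Add(Mul(Mul(-1, -11051), Pow(-27509, -1)), Mul(-24087, Pow(Function('P')(-2), -1))) = Add(Mul(Mul(-1, -11051), Pow(-27509, -1)), Mul(-24087, Pow(Mul(170, -2), -1))) = Add(Mul(11051, Rational(-1, 27509)), Mul(-24087, Pow(-340, -1))) = Add(Rational(-11051, 27509), Mul(-24087, Rational(-1, 340))) = Add(Rational(-11051, 27509), Rational(24087, 340)) = Rational(658851943, 9353060)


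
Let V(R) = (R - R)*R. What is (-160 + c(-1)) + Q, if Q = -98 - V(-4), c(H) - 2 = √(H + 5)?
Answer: -254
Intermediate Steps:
c(H) = 2 + √(5 + H) (c(H) = 2 + √(H + 5) = 2 + √(5 + H))
V(R) = 0 (V(R) = 0*R = 0)
Q = -98 (Q = -98 - 1*0 = -98 + 0 = -98)
(-160 + c(-1)) + Q = (-160 + (2 + √(5 - 1))) - 98 = (-160 + (2 + √4)) - 98 = (-160 + (2 + 2)) - 98 = (-160 + 4) - 98 = -156 - 98 = -254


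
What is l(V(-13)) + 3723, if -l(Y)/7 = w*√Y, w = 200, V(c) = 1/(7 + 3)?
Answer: 3723 - 140*√10 ≈ 3280.3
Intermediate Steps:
V(c) = ⅒ (V(c) = 1/10 = ⅒)
l(Y) = -1400*√Y
l(V(-13)) + 3723 = -140*√10 + 3723 = 3723 - 140*√10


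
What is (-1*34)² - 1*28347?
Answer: -27191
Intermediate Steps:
(-1*34)² - 1*28347 = (-34)² - 28347 = 1156 - 28347 = -27191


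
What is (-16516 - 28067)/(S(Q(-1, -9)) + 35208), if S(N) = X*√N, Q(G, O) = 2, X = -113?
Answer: -784839132/619788863 - 5037879*√2/1239577726 ≈ -1.2720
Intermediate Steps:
S(N) = -113*√N
(-16516 - 28067)/(S(Q(-1, -9)) + 35208) = (-16516 - 28067)/(-113*√2 + 35208) = -44583/(35208 - 113*√2)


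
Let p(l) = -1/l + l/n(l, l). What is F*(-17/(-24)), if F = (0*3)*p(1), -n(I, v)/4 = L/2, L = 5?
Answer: 0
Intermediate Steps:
n(I, v) = -10 (n(I, v) = -20/2 = -4*5/2 = -10)
p(l) = -1/l - l/10 (p(l) = -1/l + l/(-10) = -1/l + l*(-⅒) = -1/l - l/10)
F = 0 (F = (0*3)*(-1/1 - ⅒*1) = 0*(-1*1 - ⅒) = 0*(-1 - ⅒) = 0*(-11/10) = 0)
F*(-17/(-24)) = 0*(-17/(-24)) = 0*(-17*(-1/24)) = 0*(17/24) = 0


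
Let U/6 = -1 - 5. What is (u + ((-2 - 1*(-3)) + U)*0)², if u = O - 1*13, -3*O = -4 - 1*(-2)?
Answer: 1369/9 ≈ 152.11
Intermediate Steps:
U = -36 (U = 6*(-1 - 5) = 6*(-6) = -36)
O = ⅔ (O = -(-4 - 1*(-2))/3 = -(-4 + 2)/3 = -⅓*(-2) = ⅔ ≈ 0.66667)
u = -37/3 (u = ⅔ - 1*13 = ⅔ - 13 = -37/3 ≈ -12.333)
(u + ((-2 - 1*(-3)) + U)*0)² = (-37/3 + ((-2 - 1*(-3)) - 36)*0)² = (-37/3 + ((-2 + 3) - 36)*0)² = (-37/3 + (1 - 36)*0)² = (-37/3 - 35*0)² = (-37/3 + 0)² = (-37/3)² = 1369/9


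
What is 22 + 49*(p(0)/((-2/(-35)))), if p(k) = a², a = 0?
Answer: 22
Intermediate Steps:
p(k) = 0 (p(k) = 0² = 0)
22 + 49*(p(0)/((-2/(-35)))) = 22 + 49*(0/((-2/(-35)))) = 22 + 49*(0/((-2*(-1/35)))) = 22 + 49*(0/(2/35)) = 22 + 49*(0*(35/2)) = 22 + 49*0 = 22 + 0 = 22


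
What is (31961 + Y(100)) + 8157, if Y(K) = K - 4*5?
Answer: 40198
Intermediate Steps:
Y(K) = -20 + K (Y(K) = K - 20 = -20 + K)
(31961 + Y(100)) + 8157 = (31961 + (-20 + 100)) + 8157 = (31961 + 80) + 8157 = 32041 + 8157 = 40198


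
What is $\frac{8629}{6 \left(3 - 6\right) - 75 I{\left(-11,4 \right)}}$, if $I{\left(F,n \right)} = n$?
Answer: $- \frac{8629}{318} \approx -27.135$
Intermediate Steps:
$\frac{8629}{6 \left(3 - 6\right) - 75 I{\left(-11,4 \right)}} = \frac{8629}{6 \left(3 - 6\right) - 300} = \frac{8629}{6 \left(-3\right) - 300} = \frac{8629}{-18 - 300} = \frac{8629}{-318} = 8629 \left(- \frac{1}{318}\right) = - \frac{8629}{318}$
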